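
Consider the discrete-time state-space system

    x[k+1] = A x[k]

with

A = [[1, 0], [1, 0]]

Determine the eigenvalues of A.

0, 1

det(zI - A) = z^2 - (tr A)z + det A, with tr A = 1 + 0 = 1 and det A = 1·0 - 0·1 = 0 - 0 = 0.
So p(z) = det(zI - A) = z^2 - z.
Factor z^2 - z: two numbers with sum 1 and product 0 are 1 and 0, so z^2 - z = z(z - 1).
Hence p(z) = z (z - 1), with roots 0, 1.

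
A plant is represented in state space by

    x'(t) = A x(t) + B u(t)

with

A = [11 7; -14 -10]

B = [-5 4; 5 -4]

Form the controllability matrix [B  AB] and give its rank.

1

AB = [[-20, 16], [20, -16]]
Controllability matrix C = [B  AB] = [[-5, 4, -20, 16], [5, -4, 20, -16]]
Every column of C is a scalar multiple of column 1 = [-5, 5] (multipliers 1, -4/5, 4, -16/5), so the columns span a one-dimensional space.
C ≠ 0, hence rank(C) = 1.
rank(C) = 1 < n = 2, so the pair (A, B) is not completely controllable.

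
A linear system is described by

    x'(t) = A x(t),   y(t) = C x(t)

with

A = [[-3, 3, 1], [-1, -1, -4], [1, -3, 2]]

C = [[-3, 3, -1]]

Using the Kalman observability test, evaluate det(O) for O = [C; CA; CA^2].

-2736

CA = [[5, -9, -17]]
CA^2 = [[-23, 75, 7]]
Observability matrix O = [C; CA; CA^2] = [[-3, 3, -1], [5, -9, -17], [-23, 75, 7]]
Expanding along the first row, det(O) = (-3)·((-9)·7 - (-17)·75) - 3·(5·7 - (-17)·(-23)) + (-1)·(5·75 - (-9)·(-23)) = (-3)·1212 - 3·(-356) + (-1)·168 = -2736
Since det(O) ≠ 0, rank(O) = 3 and the system is completely observable.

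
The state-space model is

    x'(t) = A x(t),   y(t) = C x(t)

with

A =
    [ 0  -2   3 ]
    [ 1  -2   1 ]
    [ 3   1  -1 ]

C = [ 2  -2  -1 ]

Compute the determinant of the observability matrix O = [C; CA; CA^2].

CA = [[-5, -1, 5]]
CA^2 = [[14, 17, -21]]
Observability matrix O = [C; CA; CA^2] = [[2, -2, -1], [-5, -1, 5], [14, 17, -21]]
Expanding along the first row, det(O) = 2·((-1)·(-21) - 5·17) - (-2)·((-5)·(-21) - 5·14) + (-1)·((-5)·17 - (-1)·14) = 2·(-64) - (-2)·35 + (-1)·(-71) = 13
Since det(O) ≠ 0, rank(O) = 3 and the system is completely observable.

13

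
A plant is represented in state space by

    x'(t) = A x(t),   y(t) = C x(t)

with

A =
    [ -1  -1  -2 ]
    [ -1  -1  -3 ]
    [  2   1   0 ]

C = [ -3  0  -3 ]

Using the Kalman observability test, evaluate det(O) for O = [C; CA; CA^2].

243

CA = [[-3, 0, 6]]
CA^2 = [[15, 9, 6]]
Observability matrix O = [C; CA; CA^2] = [[-3, 0, -3], [-3, 0, 6], [15, 9, 6]]
Expanding along the first row, det(O) = (-3)·(0·6 - 6·9) - 0·((-3)·6 - 6·15) + (-3)·((-3)·9 - 0·15) = (-3)·(-54) - 0·(-108) + (-3)·(-27) = 243
Since det(O) ≠ 0, rank(O) = 3 and the system is completely observable.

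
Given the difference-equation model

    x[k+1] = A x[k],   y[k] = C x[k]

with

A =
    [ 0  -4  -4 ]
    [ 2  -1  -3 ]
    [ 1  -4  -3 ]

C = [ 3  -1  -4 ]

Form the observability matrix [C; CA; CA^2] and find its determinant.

CA = [[-6, 5, 3]]
CA^2 = [[13, 7, 0]]
Observability matrix O = [C; CA; CA^2] = [[3, -1, -4], [-6, 5, 3], [13, 7, 0]]
Expanding along the first row, det(O) = 3·(5·0 - 3·7) - (-1)·((-6)·0 - 3·13) + (-4)·((-6)·7 - 5·13) = 3·(-21) - (-1)·(-39) + (-4)·(-107) = 326
Since det(O) ≠ 0, rank(O) = 3 and the system is completely observable.

326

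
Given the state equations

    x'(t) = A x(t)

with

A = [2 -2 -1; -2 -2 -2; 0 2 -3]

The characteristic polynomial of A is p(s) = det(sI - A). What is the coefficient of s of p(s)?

Expand det(sI - A) for the 3×3 matrix.
p(s) = s^3 + 3s^2 - 4s - 36.
(Check: constant term = det(-A) = (-1)^3 det A = -36; coefficient of s^2 = -tr A = 3.)
The coefficient of s is -4.

-4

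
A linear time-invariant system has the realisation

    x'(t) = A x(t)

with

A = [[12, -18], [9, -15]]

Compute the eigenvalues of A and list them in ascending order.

-6, 3

det(sI - A) = s^2 - (tr A)s + det A, with tr A = 12 + (-15) = -3 and det A = 12·(-15) - (-18)·9 = -180 - (-162) = -18.
So p(s) = det(sI - A) = s^2 + 3s - 18.
Factor s^2 + 3s - 18: two numbers with sum -3 and product -18 are 3 and -6, so s^2 + 3s - 18 = (s - 3)(s + 6).
Hence p(s) = (s - 3) (s + 6), with roots -6, 3.
At least one eigenvalue has non-negative real part, so the system is not asymptotically stable.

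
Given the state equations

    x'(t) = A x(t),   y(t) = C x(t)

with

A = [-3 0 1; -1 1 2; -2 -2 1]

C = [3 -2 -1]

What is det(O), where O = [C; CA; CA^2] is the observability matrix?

190

CA = [[-5, 0, -2]]
CA^2 = [[19, 4, -7]]
Observability matrix O = [C; CA; CA^2] = [[3, -2, -1], [-5, 0, -2], [19, 4, -7]]
Expanding along the first row, det(O) = 3·(0·(-7) - (-2)·4) - (-2)·((-5)·(-7) - (-2)·19) + (-1)·((-5)·4 - 0·19) = 3·8 - (-2)·73 + (-1)·(-20) = 190
Since det(O) ≠ 0, rank(O) = 3 and the system is completely observable.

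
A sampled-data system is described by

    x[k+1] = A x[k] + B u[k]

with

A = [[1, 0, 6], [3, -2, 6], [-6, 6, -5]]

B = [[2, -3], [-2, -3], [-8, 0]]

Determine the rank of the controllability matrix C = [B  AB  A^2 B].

2

AB = [[-46, -3], [-38, -3], [16, 0]]
A^2B = [[50, -3], [34, -3], [-32, 0]]
Controllability matrix C = [B  AB  A^2B] = [[2, -3, -46, -3, 50, -3], [-2, -3, -38, -3, 34, -3], [-8, 0, 16, 0, -32, 0]]
The rows r1, r2, r3 of C are linearly dependent: 2·r1 - 2·r2 + r3 = 0 (check each entry), so rank(C) ≤ 2.
The 2×2 minor from rows 1, 2, columns 1, 2 is 2·(-3) - (-3)·(-2) = -6 - 6 = -12 ≠ 0, so rank(C) = 2.
rank(C) = 2 < n = 3, so the pair (A, B) is not completely controllable.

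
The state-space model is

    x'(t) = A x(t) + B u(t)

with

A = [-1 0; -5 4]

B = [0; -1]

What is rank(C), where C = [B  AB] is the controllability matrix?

1

AB = [[0], [-4]]
Controllability matrix C = [B  AB] = [[0, 0], [-1, -4]]
Every column of C is a scalar multiple of column 1 = [0, -1] (multipliers 1, 4), so the columns span a one-dimensional space.
C ≠ 0, hence rank(C) = 1.
rank(C) = 1 < n = 2, so the pair (A, B) is not completely controllable.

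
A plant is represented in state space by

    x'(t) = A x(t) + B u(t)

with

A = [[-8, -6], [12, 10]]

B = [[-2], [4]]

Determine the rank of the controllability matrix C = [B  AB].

1

AB = [[-8], [16]]
Controllability matrix C = [B  AB] = [[-2, -8], [4, 16]]
Every column of C is a scalar multiple of column 1 = [-2, 4] (multipliers 1, 4), so the columns span a one-dimensional space.
C ≠ 0, hence rank(C) = 1.
rank(C) = 1 < n = 2, so the pair (A, B) is not completely controllable.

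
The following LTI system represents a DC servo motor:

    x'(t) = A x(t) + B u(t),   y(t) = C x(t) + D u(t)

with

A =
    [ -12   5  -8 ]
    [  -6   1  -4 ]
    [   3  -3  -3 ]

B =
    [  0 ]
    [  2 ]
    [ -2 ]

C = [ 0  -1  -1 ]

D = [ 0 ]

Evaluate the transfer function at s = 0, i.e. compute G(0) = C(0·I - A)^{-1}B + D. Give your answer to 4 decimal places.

G(0) = C(-A)^{-1}B + D = -C A^{-1} B + D.
det A = -90, so A^{-1} = (1/-90)·adj(A) = [[1/6, -13/30, 2/15], [1/3, -2/3, 0], [-1/6, 7/30, -1/5]]
A^{-1} B = [-17/15, -4/3, 13/15]^T
C A^{-1} B = 7/15
G(0) = D - C A^{-1} B = 0 - (7/15) = -7/15 ≈ -0.4667

-0.4667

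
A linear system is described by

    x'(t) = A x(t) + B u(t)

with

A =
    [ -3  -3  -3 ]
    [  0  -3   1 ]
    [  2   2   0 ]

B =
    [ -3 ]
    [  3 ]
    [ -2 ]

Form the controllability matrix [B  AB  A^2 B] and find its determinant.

AB = [[6], [-11], [0]]
A^2B = [[15], [33], [-10]]
Controllability matrix C = [B  AB  A^2B] = [[-3, 6, 15], [3, -11, 33], [-2, 0, -10]]
Expanding along the first row, det(C) = (-3)·((-11)·(-10) - 33·0) - 6·(3·(-10) - 33·(-2)) + 15·(3·0 - (-11)·(-2)) = (-3)·110 - 6·36 + 15·(-22) = -876
Since det(C) ≠ 0, rank(C) = 3 and the system is completely controllable.

-876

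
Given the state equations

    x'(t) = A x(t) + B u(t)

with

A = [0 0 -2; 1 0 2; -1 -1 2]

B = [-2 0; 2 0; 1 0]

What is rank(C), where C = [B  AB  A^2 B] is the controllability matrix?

AB = [[-2, 0], [0, 0], [2, 0]]
A^2B = [[-4, 0], [2, 0], [6, 0]]
Controllability matrix C = [B  AB  A^2B] = [[-2, 0, -2, 0, -4, 0], [2, 0, 0, 0, 2, 0], [1, 0, 2, 0, 6, 0]]
Take the 3×3 submatrix of C formed by columns 1, 3, 5: [[-2, -2, -4], [2, 0, 2], [1, 2, 6]]. Its determinant is (-2)·(0·6 - 2·2) - (-2)·(2·6 - 2·1) + (-4)·(2·2 - 0·1) = (-2)·(-4) - (-2)·10 + (-4)·4 = 12 ≠ 0.
So rank(C) ≥ 3; since C has 3 rows, rank(C) = 3.
rank(C) = 3 = n, so the pair (A, B) is completely controllable.

3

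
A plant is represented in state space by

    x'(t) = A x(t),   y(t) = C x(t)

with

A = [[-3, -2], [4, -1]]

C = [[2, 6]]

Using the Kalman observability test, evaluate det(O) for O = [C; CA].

CA = [[18, -10]]
Observability matrix O = [C; CA] = [[2, 6], [18, -10]]
det(O) = 2·(-10) - 6·18 = -20 - 108 = -128
Since det(O) ≠ 0, rank(O) = 2 and the system is completely observable.

-128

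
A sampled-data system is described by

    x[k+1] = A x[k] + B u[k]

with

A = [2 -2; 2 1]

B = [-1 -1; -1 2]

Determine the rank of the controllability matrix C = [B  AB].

2

AB = [[0, -6], [-3, 0]]
Controllability matrix C = [B  AB] = [[-1, -1, 0, -6], [-1, 2, -3, 0]]
Take the 2×2 submatrix of C formed by columns 1, 2: [[-1, -1], [-1, 2]]. Its determinant is (-1)·2 - (-1)·(-1) = -2 - 1 = -3 ≠ 0.
So rank(C) ≥ 2; since C has 2 rows, rank(C) = 2.
rank(C) = 2 = n, so the pair (A, B) is completely controllable.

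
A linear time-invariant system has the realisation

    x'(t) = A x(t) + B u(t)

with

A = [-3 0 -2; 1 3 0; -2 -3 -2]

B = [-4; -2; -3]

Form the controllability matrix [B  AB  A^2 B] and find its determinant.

2772

AB = [[18], [-10], [20]]
A^2B = [[-94], [-12], [-46]]
Controllability matrix C = [B  AB  A^2B] = [[-4, 18, -94], [-2, -10, -12], [-3, 20, -46]]
Expanding along the first row, det(C) = (-4)·((-10)·(-46) - (-12)·20) - 18·((-2)·(-46) - (-12)·(-3)) + (-94)·((-2)·20 - (-10)·(-3)) = (-4)·700 - 18·56 + (-94)·(-70) = 2772
Since det(C) ≠ 0, rank(C) = 3 and the system is completely controllable.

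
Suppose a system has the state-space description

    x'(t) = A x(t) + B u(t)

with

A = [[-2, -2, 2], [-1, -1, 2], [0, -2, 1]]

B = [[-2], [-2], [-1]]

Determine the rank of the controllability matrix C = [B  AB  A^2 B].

3

AB = [[6], [2], [3]]
A^2B = [[-10], [-2], [-1]]
Controllability matrix C = [B  AB  A^2B] = [[-2, 6, -10], [-2, 2, -2], [-1, 3, -1]]
det(C) = (-2)·(2·(-1) - (-2)·3) - 6·((-2)·(-1) - (-2)·(-1)) + (-10)·((-2)·3 - 2·(-1)) = (-2)·4 - 6·0 + (-10)·(-4) = 32 ≠ 0, so rank(C) = 3.
rank(C) = 3 = n, so the pair (A, B) is completely controllable.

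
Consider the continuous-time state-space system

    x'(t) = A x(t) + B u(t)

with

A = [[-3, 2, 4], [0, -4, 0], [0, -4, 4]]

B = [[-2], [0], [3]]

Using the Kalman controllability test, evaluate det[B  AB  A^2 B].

0

AB = [[18], [0], [12]]
A^2B = [[-6], [0], [48]]
Controllability matrix C = [B  AB  A^2B] = [[-2, 18, -6], [0, 0, 0], [3, 12, 48]]
Expanding along the first row, det(C) = (-2)·(0·48 - 0·12) - 18·(0·48 - 0·3) + (-6)·(0·12 - 0·3) = (-2)·0 - 18·0 + (-6)·0 = 0
Since det(C) = 0, rank(C) < 3 and the system is not completely controllable.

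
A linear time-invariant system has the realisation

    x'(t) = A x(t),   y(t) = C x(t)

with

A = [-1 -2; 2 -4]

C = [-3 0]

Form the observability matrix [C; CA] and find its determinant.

CA = [[3, 6]]
Observability matrix O = [C; CA] = [[-3, 0], [3, 6]]
det(O) = (-3)·6 - 0·3 = -18 - 0 = -18
Since det(O) ≠ 0, rank(O) = 2 and the system is completely observable.

-18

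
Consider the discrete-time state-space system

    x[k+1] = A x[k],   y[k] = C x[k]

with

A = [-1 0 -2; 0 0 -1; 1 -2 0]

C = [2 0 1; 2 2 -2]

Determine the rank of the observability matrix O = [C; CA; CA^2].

CA = [[-1, -2, -4], [-4, 4, -6]]
CA^2 = [[-3, 8, 4], [-2, 12, 4]]
Observability matrix O = [C; CA; CA^2] = [[2, 0, 1], [2, 2, -2], [-1, -2, -4], [-4, 4, -6], [-3, 8, 4], [-2, 12, 4]]
Take the 3×3 submatrix of O formed by rows 1, 2, 3: [[2, 0, 1], [2, 2, -2], [-1, -2, -4]]. Its determinant is 2·(2·(-4) - (-2)·(-2)) - 0·(2·(-4) - (-2)·(-1)) + 1·(2·(-2) - 2·(-1)) = 2·(-12) - 0·(-10) + 1·(-2) = -26 ≠ 0.
So rank(O) ≥ 3; since O has 3 columns, rank(O) = 3.
rank(O) = 3 = n, so the pair (A, C) is completely observable.

3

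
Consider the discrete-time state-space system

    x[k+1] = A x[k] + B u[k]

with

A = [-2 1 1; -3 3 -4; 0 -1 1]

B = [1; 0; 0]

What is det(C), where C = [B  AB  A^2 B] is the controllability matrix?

AB = [[-2], [-3], [0]]
A^2B = [[1], [-3], [3]]
Controllability matrix C = [B  AB  A^2B] = [[1, -2, 1], [0, -3, -3], [0, 0, 3]]
Expanding along the first row, det(C) = 1·((-3)·3 - (-3)·0) - (-2)·(0·3 - (-3)·0) + 1·(0·0 - (-3)·0) = 1·(-9) - (-2)·0 + 1·0 = -9
Since det(C) ≠ 0, rank(C) = 3 and the system is completely controllable.

-9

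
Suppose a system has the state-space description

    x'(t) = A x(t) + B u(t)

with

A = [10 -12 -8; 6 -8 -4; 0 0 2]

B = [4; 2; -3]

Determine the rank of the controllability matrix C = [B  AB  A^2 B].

2

AB = [[40], [20], [-6]]
A^2B = [[208], [104], [-12]]
Controllability matrix C = [B  AB  A^2B] = [[4, 40, 208], [2, 20, 104], [-3, -6, -12]]
The rows r1, r2, r3 of C are linearly dependent: -r1 + 2·r2 = 0 (check each entry), so rank(C) ≤ 2.
The 2×2 minor from rows 1, 3, columns 1, 2 is 4·(-6) - 40·(-3) = -24 - (-120) = 96 ≠ 0, so rank(C) = 2.
rank(C) = 2 < n = 3, so the pair (A, B) is not completely controllable.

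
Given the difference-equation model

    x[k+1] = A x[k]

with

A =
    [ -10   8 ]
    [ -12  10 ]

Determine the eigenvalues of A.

det(zI - A) = z^2 - (tr A)z + det A, with tr A = (-10) + 10 = 0 and det A = (-10)·10 - 8·(-12) = -100 - (-96) = -4.
So p(z) = det(zI - A) = z^2 - 4.
Factor z^2 - 4: two numbers with sum 0 and product -4 are 2 and -2, so z^2 - 4 = (z - 2)(z + 2).
Hence p(z) = (z - 2) (z + 2), with roots -2, 2.

-2, 2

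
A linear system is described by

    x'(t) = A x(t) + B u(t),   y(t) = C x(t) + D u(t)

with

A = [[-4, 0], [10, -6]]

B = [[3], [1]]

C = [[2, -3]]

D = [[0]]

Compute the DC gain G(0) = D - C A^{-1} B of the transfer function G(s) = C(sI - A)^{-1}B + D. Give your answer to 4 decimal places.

-2.7500

G(0) = C(-A)^{-1}B + D = -C A^{-1} B + D.
det A = 24, so A^{-1} = (1/24)·adj(A) = [[-1/4, 0], [-5/12, -1/6]]
A^{-1} B = [-3/4, -17/12]^T
C A^{-1} B = 11/4
G(0) = D - C A^{-1} B = 0 - (11/4) = -11/4 ≈ -2.7500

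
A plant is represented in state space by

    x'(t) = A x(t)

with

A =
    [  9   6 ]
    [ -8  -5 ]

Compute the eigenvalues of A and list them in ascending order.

det(sI - A) = s^2 - (tr A)s + det A, with tr A = 9 + (-5) = 4 and det A = 9·(-5) - 6·(-8) = -45 - (-48) = 3.
So p(s) = det(sI - A) = s^2 - 4s + 3.
Factor s^2 - 4s + 3: two numbers with sum 4 and product 3 are 3 and 1, so s^2 - 4s + 3 = (s - 3)(s - 1).
Hence p(s) = (s - 3) (s - 1), with roots 1, 3.
At least one eigenvalue has non-negative real part, so the system is not asymptotically stable.

1, 3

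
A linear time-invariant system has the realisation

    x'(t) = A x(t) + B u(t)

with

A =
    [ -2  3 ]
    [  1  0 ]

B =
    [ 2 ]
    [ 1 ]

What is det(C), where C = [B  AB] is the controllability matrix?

AB = [[-1], [2]]
Controllability matrix C = [B  AB] = [[2, -1], [1, 2]]
det(C) = 2·2 - (-1)·1 = 4 - (-1) = 5
Since det(C) ≠ 0, rank(C) = 2 and the system is completely controllable.

5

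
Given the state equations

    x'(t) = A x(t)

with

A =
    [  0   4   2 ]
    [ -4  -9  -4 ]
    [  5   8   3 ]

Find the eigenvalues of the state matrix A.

-3, -2, -1

det(sI - A) = s^3 - (tr A)s^2 + (M11 + M22 + M33)s - det A, where Mii is the 2×2 principal minor of A obtained by deleting row i and column i.
tr A = 0 + (-9) + 3 = -6; M11 = (-9)·3 - (-4)·8 = -27 - (-32) = 5; M22 = 0·3 - 2·5 = 0 - 10 = -10; M33 = 0·(-9) - 4·(-4) = 0 - (-16) = 16; sum of minors = 11.
det A = 0·((-9)·3 - (-4)·8) - 4·((-4)·3 - (-4)·5) + 2·((-4)·8 - (-9)·5) = 0·5 - 4·8 + 2·13 = -6.
So p(s) = det(sI - A) = s^3 + 6s^2 + 11s + 6.
Rational-root test: any integer root divides 6. Testing small divisors, s = -1 works: p(-1) = -1 + 6 + (-11) + 6 = 0, so (s + 1) is a factor.
Dividing, p(s) = (s + 1)(s^2 + 5s + 6).
Factor s^2 + 5s + 6: two numbers with sum -5 and product 6 are -2 and -3, so s^2 + 5s + 6 = (s + 2)(s + 3).
Hence p(s) = (s + 1) (s + 2) (s + 3), with roots -3, -2, -1.
All eigenvalues have negative real part, so the system is asymptotically stable.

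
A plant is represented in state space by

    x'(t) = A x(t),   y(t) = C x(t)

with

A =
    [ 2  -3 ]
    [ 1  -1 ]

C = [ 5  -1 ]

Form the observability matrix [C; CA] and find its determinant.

-61

CA = [[9, -14]]
Observability matrix O = [C; CA] = [[5, -1], [9, -14]]
det(O) = 5·(-14) - (-1)·9 = -70 - (-9) = -61
Since det(O) ≠ 0, rank(O) = 2 and the system is completely observable.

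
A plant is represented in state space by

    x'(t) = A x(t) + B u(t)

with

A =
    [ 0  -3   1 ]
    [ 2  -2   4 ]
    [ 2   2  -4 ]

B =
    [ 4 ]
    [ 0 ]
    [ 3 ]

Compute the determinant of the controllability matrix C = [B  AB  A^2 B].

AB = [[3], [20], [-4]]
A^2B = [[-64], [-50], [62]]
Controllability matrix C = [B  AB  A^2B] = [[4, 3, -64], [0, 20, -50], [3, -4, 62]]
Expanding along the first row, det(C) = 4·(20·62 - (-50)·(-4)) - 3·(0·62 - (-50)·3) + (-64)·(0·(-4) - 20·3) = 4·1040 - 3·150 + (-64)·(-60) = 7550
Since det(C) ≠ 0, rank(C) = 3 and the system is completely controllable.

7550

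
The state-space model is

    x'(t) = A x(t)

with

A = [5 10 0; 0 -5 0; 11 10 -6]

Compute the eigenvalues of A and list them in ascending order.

-6, -5, 5

det(sI - A) = s^3 - (tr A)s^2 + (M11 + M22 + M33)s - det A, where Mii is the 2×2 principal minor of A obtained by deleting row i and column i.
tr A = 5 + (-5) + (-6) = -6; M11 = (-5)·(-6) - 0·10 = 30 - 0 = 30; M22 = 5·(-6) - 0·11 = -30 - 0 = -30; M33 = 5·(-5) - 10·0 = -25 - 0 = -25; sum of minors = -25.
det A = 5·((-5)·(-6) - 0·10) - 10·(0·(-6) - 0·11) + 0·(0·10 - (-5)·11) = 5·30 - 10·0 + 0·55 = 150.
So p(s) = det(sI - A) = s^3 + 6s^2 - 25s - 150.
Rational-root test: any integer root divides -150. Testing small divisors, s = -5 works: p(-5) = -125 + 150 + 125 + (-150) = 0, so (s + 5) is a factor.
Dividing, p(s) = (s + 5)(s^2 + s - 30).
Factor s^2 + s - 30: two numbers with sum -1 and product -30 are 5 and -6, so s^2 + s - 30 = (s - 5)(s + 6).
Hence p(s) = (s - 5) (s + 5) (s + 6), with roots -6, -5, 5.
At least one eigenvalue has non-negative real part, so the system is not asymptotically stable.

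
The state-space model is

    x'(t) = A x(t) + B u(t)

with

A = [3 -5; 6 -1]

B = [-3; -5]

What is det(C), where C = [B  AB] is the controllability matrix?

AB = [[16], [-13]]
Controllability matrix C = [B  AB] = [[-3, 16], [-5, -13]]
det(C) = (-3)·(-13) - 16·(-5) = 39 - (-80) = 119
Since det(C) ≠ 0, rank(C) = 2 and the system is completely controllable.

119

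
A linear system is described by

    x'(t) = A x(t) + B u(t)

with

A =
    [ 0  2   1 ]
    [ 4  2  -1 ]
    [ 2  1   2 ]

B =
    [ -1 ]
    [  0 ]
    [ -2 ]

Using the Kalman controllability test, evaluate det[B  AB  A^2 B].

AB = [[-2], [-2], [-6]]
A^2B = [[-10], [-6], [-18]]
Controllability matrix C = [B  AB  A^2B] = [[-1, -2, -10], [0, -2, -6], [-2, -6, -18]]
Expanding along the first row, det(C) = (-1)·((-2)·(-18) - (-6)·(-6)) - (-2)·(0·(-18) - (-6)·(-2)) + (-10)·(0·(-6) - (-2)·(-2)) = (-1)·0 - (-2)·(-12) + (-10)·(-4) = 16
Since det(C) ≠ 0, rank(C) = 3 and the system is completely controllable.

16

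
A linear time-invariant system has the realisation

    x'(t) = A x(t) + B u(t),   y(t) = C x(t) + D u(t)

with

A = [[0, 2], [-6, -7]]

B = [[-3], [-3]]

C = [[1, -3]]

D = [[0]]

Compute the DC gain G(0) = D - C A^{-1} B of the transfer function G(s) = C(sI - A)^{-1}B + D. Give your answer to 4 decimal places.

-6.7500

G(0) = C(-A)^{-1}B + D = -C A^{-1} B + D.
det A = 12, so A^{-1} = (1/12)·adj(A) = [[-7/12, -1/6], [1/2, 0]]
A^{-1} B = [9/4, -3/2]^T
C A^{-1} B = 27/4
G(0) = D - C A^{-1} B = 0 - (27/4) = -27/4 ≈ -6.7500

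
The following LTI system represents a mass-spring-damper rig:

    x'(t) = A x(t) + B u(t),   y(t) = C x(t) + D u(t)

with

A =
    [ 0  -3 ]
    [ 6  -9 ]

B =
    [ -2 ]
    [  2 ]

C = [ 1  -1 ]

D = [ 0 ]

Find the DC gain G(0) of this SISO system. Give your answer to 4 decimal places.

-0.6667

G(0) = C(-A)^{-1}B + D = -C A^{-1} B + D.
det A = 18, so A^{-1} = (1/18)·adj(A) = [[-1/2, 1/6], [-1/3, 0]]
A^{-1} B = [4/3, 2/3]^T
C A^{-1} B = 2/3
G(0) = D - C A^{-1} B = 0 - (2/3) = -2/3 ≈ -0.6667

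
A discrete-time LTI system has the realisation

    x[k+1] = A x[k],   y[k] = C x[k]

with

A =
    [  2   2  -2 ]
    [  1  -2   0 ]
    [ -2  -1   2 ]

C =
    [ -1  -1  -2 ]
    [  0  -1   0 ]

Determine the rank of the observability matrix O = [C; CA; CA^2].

3

CA = [[1, 2, -2], [-1, 2, 0]]
CA^2 = [[8, 0, -6], [0, -6, 2]]
Observability matrix O = [C; CA; CA^2] = [[-1, -1, -2], [0, -1, 0], [1, 2, -2], [-1, 2, 0], [8, 0, -6], [0, -6, 2]]
Take the 3×3 submatrix of O formed by rows 1, 2, 3: [[-1, -1, -2], [0, -1, 0], [1, 2, -2]]. Its determinant is (-1)·((-1)·(-2) - 0·2) - (-1)·(0·(-2) - 0·1) + (-2)·(0·2 - (-1)·1) = (-1)·2 - (-1)·0 + (-2)·1 = -4 ≠ 0.
So rank(O) ≥ 3; since O has 3 columns, rank(O) = 3.
rank(O) = 3 = n, so the pair (A, C) is completely observable.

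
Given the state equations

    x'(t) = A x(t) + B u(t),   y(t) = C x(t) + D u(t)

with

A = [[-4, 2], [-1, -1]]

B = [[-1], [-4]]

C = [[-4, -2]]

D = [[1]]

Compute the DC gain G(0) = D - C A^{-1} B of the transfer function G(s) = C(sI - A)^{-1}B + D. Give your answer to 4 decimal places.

G(0) = C(-A)^{-1}B + D = -C A^{-1} B + D.
det A = 6, so A^{-1} = (1/6)·adj(A) = [[-1/6, -1/3], [1/6, -2/3]]
A^{-1} B = [3/2, 5/2]^T
C A^{-1} B = -11
G(0) = D - C A^{-1} B = 1 - (-11) = 12

12.0000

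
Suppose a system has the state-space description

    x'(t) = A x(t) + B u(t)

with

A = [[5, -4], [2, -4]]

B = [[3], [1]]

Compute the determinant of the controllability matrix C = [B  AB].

-5

AB = [[11], [2]]
Controllability matrix C = [B  AB] = [[3, 11], [1, 2]]
det(C) = 3·2 - 11·1 = 6 - 11 = -5
Since det(C) ≠ 0, rank(C) = 2 and the system is completely controllable.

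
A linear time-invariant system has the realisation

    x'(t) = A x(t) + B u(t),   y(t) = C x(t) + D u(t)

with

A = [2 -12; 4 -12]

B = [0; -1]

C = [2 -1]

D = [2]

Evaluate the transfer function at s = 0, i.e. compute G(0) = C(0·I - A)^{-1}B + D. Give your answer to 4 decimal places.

2.9167

G(0) = C(-A)^{-1}B + D = -C A^{-1} B + D.
det A = 24, so A^{-1} = (1/24)·adj(A) = [[-1/2, 1/2], [-1/6, 1/12]]
A^{-1} B = [-1/2, -1/12]^T
C A^{-1} B = -11/12
G(0) = D - C A^{-1} B = 2 - (-11/12) = 35/12 ≈ 2.9167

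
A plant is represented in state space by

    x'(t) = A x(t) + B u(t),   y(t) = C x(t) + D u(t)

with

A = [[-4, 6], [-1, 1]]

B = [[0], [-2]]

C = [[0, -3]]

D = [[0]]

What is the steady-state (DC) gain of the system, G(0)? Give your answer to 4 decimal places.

12.0000

G(0) = C(-A)^{-1}B + D = -C A^{-1} B + D.
det A = 2, so A^{-1} = (1/2)·adj(A) = [[1/2, -3], [1/2, -2]]
A^{-1} B = [6, 4]^T
C A^{-1} B = -12
G(0) = D - C A^{-1} B = 0 - (-12) = 12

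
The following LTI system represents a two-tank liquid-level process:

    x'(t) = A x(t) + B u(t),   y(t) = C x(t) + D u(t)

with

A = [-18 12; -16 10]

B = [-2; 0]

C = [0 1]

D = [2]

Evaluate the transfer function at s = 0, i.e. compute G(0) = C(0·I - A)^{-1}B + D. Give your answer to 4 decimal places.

G(0) = C(-A)^{-1}B + D = -C A^{-1} B + D.
det A = 12, so A^{-1} = (1/12)·adj(A) = [[5/6, -1], [4/3, -3/2]]
A^{-1} B = [-5/3, -8/3]^T
C A^{-1} B = -8/3
G(0) = D - C A^{-1} B = 2 - (-8/3) = 14/3 ≈ 4.6667

4.6667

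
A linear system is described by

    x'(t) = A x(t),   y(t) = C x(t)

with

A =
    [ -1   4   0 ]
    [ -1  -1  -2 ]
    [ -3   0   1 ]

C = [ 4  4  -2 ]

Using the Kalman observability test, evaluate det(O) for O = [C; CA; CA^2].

-3104

CA = [[-2, 12, -10]]
CA^2 = [[20, -20, -34]]
Observability matrix O = [C; CA; CA^2] = [[4, 4, -2], [-2, 12, -10], [20, -20, -34]]
Expanding along the first row, det(O) = 4·(12·(-34) - (-10)·(-20)) - 4·((-2)·(-34) - (-10)·20) + (-2)·((-2)·(-20) - 12·20) = 4·(-608) - 4·268 + (-2)·(-200) = -3104
Since det(O) ≠ 0, rank(O) = 3 and the system is completely observable.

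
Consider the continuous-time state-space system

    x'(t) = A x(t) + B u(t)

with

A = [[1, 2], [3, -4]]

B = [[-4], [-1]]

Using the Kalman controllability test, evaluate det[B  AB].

AB = [[-6], [-8]]
Controllability matrix C = [B  AB] = [[-4, -6], [-1, -8]]
det(C) = (-4)·(-8) - (-6)·(-1) = 32 - 6 = 26
Since det(C) ≠ 0, rank(C) = 2 and the system is completely controllable.

26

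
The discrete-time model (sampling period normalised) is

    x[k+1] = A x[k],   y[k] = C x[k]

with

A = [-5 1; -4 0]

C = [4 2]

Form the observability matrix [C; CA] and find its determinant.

72

CA = [[-28, 4]]
Observability matrix O = [C; CA] = [[4, 2], [-28, 4]]
det(O) = 4·4 - 2·(-28) = 16 - (-56) = 72
Since det(O) ≠ 0, rank(O) = 2 and the system is completely observable.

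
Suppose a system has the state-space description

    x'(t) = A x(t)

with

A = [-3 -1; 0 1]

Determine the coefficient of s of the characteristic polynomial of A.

For a 2×2 matrix, det(sI - A) = s^2 - (tr A)s + det A.
tr A = -2, det A = -3.
So p(s) = s^2 + 2s - 3.
The coefficient of s is 2.

2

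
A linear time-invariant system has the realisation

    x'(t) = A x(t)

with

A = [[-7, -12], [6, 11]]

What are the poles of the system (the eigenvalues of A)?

-1, 5

det(sI - A) = s^2 - (tr A)s + det A, with tr A = (-7) + 11 = 4 and det A = (-7)·11 - (-12)·6 = -77 - (-72) = -5.
So p(s) = det(sI - A) = s^2 - 4s - 5.
Factor s^2 - 4s - 5: two numbers with sum 4 and product -5 are 5 and -1, so s^2 - 4s - 5 = (s - 5)(s + 1).
Hence p(s) = (s - 5) (s + 1), with roots -1, 5.
At least one eigenvalue has non-negative real part, so the system is not asymptotically stable.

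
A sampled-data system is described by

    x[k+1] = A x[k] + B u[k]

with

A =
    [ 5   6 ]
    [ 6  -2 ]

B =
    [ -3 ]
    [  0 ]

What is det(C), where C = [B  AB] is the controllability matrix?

AB = [[-15], [-18]]
Controllability matrix C = [B  AB] = [[-3, -15], [0, -18]]
det(C) = (-3)·(-18) - (-15)·0 = 54 - 0 = 54
Since det(C) ≠ 0, rank(C) = 2 and the system is completely controllable.

54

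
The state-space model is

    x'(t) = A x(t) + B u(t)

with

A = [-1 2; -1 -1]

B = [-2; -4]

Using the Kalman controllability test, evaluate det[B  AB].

AB = [[-6], [6]]
Controllability matrix C = [B  AB] = [[-2, -6], [-4, 6]]
det(C) = (-2)·6 - (-6)·(-4) = -12 - 24 = -36
Since det(C) ≠ 0, rank(C) = 2 and the system is completely controllable.

-36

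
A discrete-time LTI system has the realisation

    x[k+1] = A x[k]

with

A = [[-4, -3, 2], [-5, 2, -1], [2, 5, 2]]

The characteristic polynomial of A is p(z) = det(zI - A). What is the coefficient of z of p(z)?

Expand det(zI - A) for the 3×3 matrix.
p(z) = z^3 - 26z + 118.
(Check: constant term = det(-A) = (-1)^3 det A = 118; coefficient of z^2 = -tr A = 0.)
The coefficient of z is -26.

-26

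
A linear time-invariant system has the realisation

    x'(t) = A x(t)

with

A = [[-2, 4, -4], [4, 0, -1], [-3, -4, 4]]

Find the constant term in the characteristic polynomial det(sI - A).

-20

Expand det(sI - A) for the 3×3 matrix.
p(s) = s^3 - 2s^2 - 40s - 20.
(Check: constant term = det(-A) = (-1)^3 det A = -20; coefficient of s^2 = -tr A = -2.)
The constant term is -20.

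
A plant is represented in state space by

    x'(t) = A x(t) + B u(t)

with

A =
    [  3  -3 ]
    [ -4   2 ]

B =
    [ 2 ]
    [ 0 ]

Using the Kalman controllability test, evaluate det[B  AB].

AB = [[6], [-8]]
Controllability matrix C = [B  AB] = [[2, 6], [0, -8]]
det(C) = 2·(-8) - 6·0 = -16 - 0 = -16
Since det(C) ≠ 0, rank(C) = 2 and the system is completely controllable.

-16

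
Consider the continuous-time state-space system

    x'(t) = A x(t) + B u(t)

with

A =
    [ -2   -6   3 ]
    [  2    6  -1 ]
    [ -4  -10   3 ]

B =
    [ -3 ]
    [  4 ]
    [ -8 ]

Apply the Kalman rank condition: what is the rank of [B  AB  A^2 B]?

2

AB = [[-42], [26], [-52]]
A^2B = [[-228], [124], [-248]]
Controllability matrix C = [B  AB  A^2B] = [[-3, -42, -228], [4, 26, 124], [-8, -52, -248]]
The rows r1, r2, r3 of C are linearly dependent: 2·r2 + r3 = 0 (check each entry), so rank(C) ≤ 2.
The 2×2 minor from rows 1, 2, columns 1, 2 is (-3)·26 - (-42)·4 = -78 - (-168) = 90 ≠ 0, so rank(C) = 2.
rank(C) = 2 < n = 3, so the pair (A, B) is not completely controllable.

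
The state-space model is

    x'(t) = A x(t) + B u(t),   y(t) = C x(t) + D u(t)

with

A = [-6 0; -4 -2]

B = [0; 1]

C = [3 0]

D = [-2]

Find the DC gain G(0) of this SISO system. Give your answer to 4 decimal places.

-2.0000

G(0) = C(-A)^{-1}B + D = -C A^{-1} B + D.
det A = 12, so A^{-1} = (1/12)·adj(A) = [[-1/6, 0], [1/3, -1/2]]
A^{-1} B = [0, -1/2]^T
C A^{-1} B = 0
G(0) = D - C A^{-1} B = -2 - (0) = -2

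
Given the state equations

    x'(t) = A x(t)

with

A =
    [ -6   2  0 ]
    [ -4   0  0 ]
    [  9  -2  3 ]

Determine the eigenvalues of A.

det(sI - A) = s^3 - (tr A)s^2 + (M11 + M22 + M33)s - det A, where Mii is the 2×2 principal minor of A obtained by deleting row i and column i.
tr A = (-6) + 0 + 3 = -3; M11 = 0·3 - 0·(-2) = 0 - 0 = 0; M22 = (-6)·3 - 0·9 = -18 - 0 = -18; M33 = (-6)·0 - 2·(-4) = 0 - (-8) = 8; sum of minors = -10.
det A = (-6)·(0·3 - 0·(-2)) - 2·((-4)·3 - 0·9) + 0·((-4)·(-2) - 0·9) = (-6)·0 - 2·(-12) + 0·8 = 24.
So p(s) = det(sI - A) = s^3 + 3s^2 - 10s - 24.
Rational-root test: any integer root divides -24. Testing small divisors, s = -2 works: p(-2) = -8 + 12 + 20 + (-24) = 0, so (s + 2) is a factor.
Dividing, p(s) = (s + 2)(s^2 + s - 12).
Factor s^2 + s - 12: two numbers with sum -1 and product -12 are 3 and -4, so s^2 + s - 12 = (s - 3)(s + 4).
Hence p(s) = (s - 3) (s + 2) (s + 4), with roots -4, -2, 3.
At least one eigenvalue has non-negative real part, so the system is not asymptotically stable.

-4, -2, 3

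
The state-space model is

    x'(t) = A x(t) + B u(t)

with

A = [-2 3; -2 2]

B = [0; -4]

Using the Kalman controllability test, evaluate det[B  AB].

-48

AB = [[-12], [-8]]
Controllability matrix C = [B  AB] = [[0, -12], [-4, -8]]
det(C) = 0·(-8) - (-12)·(-4) = 0 - 48 = -48
Since det(C) ≠ 0, rank(C) = 2 and the system is completely controllable.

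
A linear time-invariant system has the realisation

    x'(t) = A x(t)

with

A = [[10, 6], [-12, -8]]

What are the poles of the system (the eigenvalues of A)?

det(sI - A) = s^2 - (tr A)s + det A, with tr A = 10 + (-8) = 2 and det A = 10·(-8) - 6·(-12) = -80 - (-72) = -8.
So p(s) = det(sI - A) = s^2 - 2s - 8.
Factor s^2 - 2s - 8: two numbers with sum 2 and product -8 are 4 and -2, so s^2 - 2s - 8 = (s - 4)(s + 2).
Hence p(s) = (s - 4) (s + 2), with roots -2, 4.
At least one eigenvalue has non-negative real part, so the system is not asymptotically stable.

-2, 4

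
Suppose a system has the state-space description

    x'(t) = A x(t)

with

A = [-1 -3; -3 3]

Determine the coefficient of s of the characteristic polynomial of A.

-2

For a 2×2 matrix, det(sI - A) = s^2 - (tr A)s + det A.
tr A = 2, det A = -12.
So p(s) = s^2 - 2s - 12.
The coefficient of s is -2.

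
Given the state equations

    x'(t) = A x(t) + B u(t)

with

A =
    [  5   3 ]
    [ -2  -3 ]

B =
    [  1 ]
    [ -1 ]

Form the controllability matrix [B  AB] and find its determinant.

AB = [[2], [1]]
Controllability matrix C = [B  AB] = [[1, 2], [-1, 1]]
det(C) = 1·1 - 2·(-1) = 1 - (-2) = 3
Since det(C) ≠ 0, rank(C) = 2 and the system is completely controllable.

3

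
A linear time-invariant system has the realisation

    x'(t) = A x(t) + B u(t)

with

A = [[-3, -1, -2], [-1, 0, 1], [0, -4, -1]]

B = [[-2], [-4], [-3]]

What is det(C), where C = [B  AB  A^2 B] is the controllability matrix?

5695

AB = [[16], [-1], [19]]
A^2B = [[-85], [3], [-15]]
Controllability matrix C = [B  AB  A^2B] = [[-2, 16, -85], [-4, -1, 3], [-3, 19, -15]]
Expanding along the first row, det(C) = (-2)·((-1)·(-15) - 3·19) - 16·((-4)·(-15) - 3·(-3)) + (-85)·((-4)·19 - (-1)·(-3)) = (-2)·(-42) - 16·69 + (-85)·(-79) = 5695
Since det(C) ≠ 0, rank(C) = 3 and the system is completely controllable.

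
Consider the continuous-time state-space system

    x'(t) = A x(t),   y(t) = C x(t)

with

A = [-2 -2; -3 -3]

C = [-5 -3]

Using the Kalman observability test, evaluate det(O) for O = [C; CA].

-38

CA = [[19, 19]]
Observability matrix O = [C; CA] = [[-5, -3], [19, 19]]
det(O) = (-5)·19 - (-3)·19 = -95 - (-57) = -38
Since det(O) ≠ 0, rank(O) = 2 and the system is completely observable.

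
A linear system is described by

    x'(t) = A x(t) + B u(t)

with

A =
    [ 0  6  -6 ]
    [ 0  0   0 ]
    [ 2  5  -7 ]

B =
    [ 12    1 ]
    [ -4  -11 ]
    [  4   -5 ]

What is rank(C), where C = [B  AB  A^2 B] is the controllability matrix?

AB = [[-48, -36], [0, 0], [-24, -18]]
A^2B = [[144, 108], [0, 0], [72, 54]]
Controllability matrix C = [B  AB  A^2B] = [[12, 1, -48, -36, 144, 108], [-4, -11, 0, 0, 0, 0], [4, -5, -24, -18, 72, 54]]
The rows r1, r2, r3 of C are linearly dependent: -r1 - r2 + 2·r3 = 0 (check each entry), so rank(C) ≤ 2.
The 2×2 minor from rows 1, 2, columns 1, 2 is 12·(-11) - 1·(-4) = -132 - (-4) = -128 ≠ 0, so rank(C) = 2.
rank(C) = 2 < n = 3, so the pair (A, B) is not completely controllable.

2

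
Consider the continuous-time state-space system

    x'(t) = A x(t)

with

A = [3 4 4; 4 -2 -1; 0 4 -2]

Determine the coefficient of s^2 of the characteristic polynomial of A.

1

Expand det(sI - A) for the 3×3 matrix.
p(s) = s^3 + s^2 - 20s - 120.
(Check: constant term = det(-A) = (-1)^3 det A = -120; coefficient of s^2 = -tr A = 1.)
The coefficient of s^2 is 1.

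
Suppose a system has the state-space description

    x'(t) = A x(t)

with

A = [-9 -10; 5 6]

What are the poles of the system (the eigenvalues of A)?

det(sI - A) = s^2 - (tr A)s + det A, with tr A = (-9) + 6 = -3 and det A = (-9)·6 - (-10)·5 = -54 - (-50) = -4.
So p(s) = det(sI - A) = s^2 + 3s - 4.
Factor s^2 + 3s - 4: two numbers with sum -3 and product -4 are 1 and -4, so s^2 + 3s - 4 = (s - 1)(s + 4).
Hence p(s) = (s - 1) (s + 4), with roots -4, 1.
At least one eigenvalue has non-negative real part, so the system is not asymptotically stable.

-4, 1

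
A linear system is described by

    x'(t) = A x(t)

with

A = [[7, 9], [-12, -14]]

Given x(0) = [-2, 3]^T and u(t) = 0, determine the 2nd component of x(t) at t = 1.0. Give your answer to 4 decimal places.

-0.1084

det(sI - A) = s^2 - (tr A)s + det A, with tr A = 7 + (-14) = -7 and det A = 7·(-14) - 9·(-12) = -98 - (-108) = 10.
So p(s) = det(sI - A) = s^2 + 7s + 10.
Factor s^2 + 7s + 10: two numbers with sum -7 and product 10 are -2 and -5, so s^2 + 7s + 10 = (s + 2)(s + 5).
Hence p(s) = (s + 2) (s + 5), with roots -5, -2.
The eigenvalues -5, -2 are distinct and real, so A is diagonalisable and x(t) = e^{At} x(0) = V diag(e^{λ_i t}) V^{-1} x(0), where the columns of V are the eigenvectors.
λ = -5: A - (-5)I = [[12, 9], [-12, -9]]. Row 1 gives 12·v1 + 9·v2 = 0, so take v_1 = [-3, 4]^T.
λ = -2: A - (-2)I = [[9, 9], [-12, -12]]. Row 1 gives 9·v1 + 9·v2 = 0, so take v_2 = [1, -1]^T.
V = [v_1 v_2] = [[-3, 1], [4, -1]] has det V = -1, so V^{-1} = adj(V)/det V = [[1, 1], [4, 3]].
Modal coordinates z(0) = V^{-1} x(0): 1·(-2) + 1·3 = 1; 4·(-2) + 3·3 = 1; so z(0) = [1, 1]^T.
x_2(t) = Σ_i (v_i)_2 · z_i(0) · e^{λ_i t} (row 2 of V times the modal terms).
x_2(1.0) = 4·1·e^{-5·1.0} + (-1)·1·e^{-2·1.0} = 4·0.006738 + (-1)·0.135335 = -0.1084.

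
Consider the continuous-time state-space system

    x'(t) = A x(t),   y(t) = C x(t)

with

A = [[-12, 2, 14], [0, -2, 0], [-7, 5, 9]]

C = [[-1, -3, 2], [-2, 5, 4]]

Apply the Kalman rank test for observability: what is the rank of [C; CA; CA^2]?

CA = [[-2, 14, 4], [-4, 6, 8]]
CA^2 = [[-4, -12, 8], [-8, 20, 16]]
Observability matrix O = [C; CA; CA^2] = [[-1, -3, 2], [-2, 5, 4], [-2, 14, 4], [-4, 6, 8], [-4, -12, 8], [-8, 20, 16]]
The columns c1, c2, c3 of O are linearly dependent: 2·c1 + c3 = 0 (check each entry), so rank(O) ≤ 2.
The 2×2 minor from rows 1, 2, columns 1, 2 is (-1)·5 - (-3)·(-2) = -5 - 6 = -11 ≠ 0, so rank(O) = 2.
rank(O) = 2 < n = 3, so the pair (A, C) is not completely observable.

2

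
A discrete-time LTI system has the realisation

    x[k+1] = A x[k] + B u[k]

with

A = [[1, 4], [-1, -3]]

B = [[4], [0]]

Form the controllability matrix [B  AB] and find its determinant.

-16

AB = [[4], [-4]]
Controllability matrix C = [B  AB] = [[4, 4], [0, -4]]
det(C) = 4·(-4) - 4·0 = -16 - 0 = -16
Since det(C) ≠ 0, rank(C) = 2 and the system is completely controllable.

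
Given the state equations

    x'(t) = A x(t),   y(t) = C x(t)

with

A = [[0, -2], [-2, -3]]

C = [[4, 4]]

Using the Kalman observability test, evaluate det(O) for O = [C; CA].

-48

CA = [[-8, -20]]
Observability matrix O = [C; CA] = [[4, 4], [-8, -20]]
det(O) = 4·(-20) - 4·(-8) = -80 - (-32) = -48
Since det(O) ≠ 0, rank(O) = 2 and the system is completely observable.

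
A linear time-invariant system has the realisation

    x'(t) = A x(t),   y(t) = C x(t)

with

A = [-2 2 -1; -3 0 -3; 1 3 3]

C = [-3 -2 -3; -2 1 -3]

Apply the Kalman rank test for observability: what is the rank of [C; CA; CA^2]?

CA = [[9, -15, 0], [-2, -13, -10]]
CA^2 = [[27, 18, 36], [33, -34, 11]]
Observability matrix O = [C; CA; CA^2] = [[-3, -2, -3], [-2, 1, -3], [9, -15, 0], [-2, -13, -10], [27, 18, 36], [33, -34, 11]]
Take the 3×3 submatrix of O formed by rows 1, 2, 3: [[-3, -2, -3], [-2, 1, -3], [9, -15, 0]]. Its determinant is (-3)·(1·0 - (-3)·(-15)) - (-2)·((-2)·0 - (-3)·9) + (-3)·((-2)·(-15) - 1·9) = (-3)·(-45) - (-2)·27 + (-3)·21 = 126 ≠ 0.
So rank(O) ≥ 3; since O has 3 columns, rank(O) = 3.
rank(O) = 3 = n, so the pair (A, C) is completely observable.

3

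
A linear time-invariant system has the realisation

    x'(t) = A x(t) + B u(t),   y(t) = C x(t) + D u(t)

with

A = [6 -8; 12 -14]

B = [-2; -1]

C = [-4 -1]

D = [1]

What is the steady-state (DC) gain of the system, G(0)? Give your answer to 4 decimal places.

G(0) = C(-A)^{-1}B + D = -C A^{-1} B + D.
det A = 12, so A^{-1} = (1/12)·adj(A) = [[-7/6, 2/3], [-1, 1/2]]
A^{-1} B = [5/3, 3/2]^T
C A^{-1} B = -49/6
G(0) = D - C A^{-1} B = 1 - (-49/6) = 55/6 ≈ 9.1667

9.1667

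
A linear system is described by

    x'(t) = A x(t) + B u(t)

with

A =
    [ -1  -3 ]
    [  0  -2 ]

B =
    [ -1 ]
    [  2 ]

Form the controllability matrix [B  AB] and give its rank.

AB = [[-5], [-4]]
Controllability matrix C = [B  AB] = [[-1, -5], [2, -4]]
det(C) = (-1)·(-4) - (-5)·2 = 4 - (-10) = 14 ≠ 0, so rank(C) = 2.
rank(C) = 2 = n, so the pair (A, B) is completely controllable.

2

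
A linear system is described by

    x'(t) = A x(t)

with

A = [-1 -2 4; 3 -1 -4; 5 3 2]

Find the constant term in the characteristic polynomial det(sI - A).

-98

Expand det(sI - A) for the 3×3 matrix.
p(s) = s^3 - 5s - 98.
(Check: constant term = det(-A) = (-1)^3 det A = -98; coefficient of s^2 = -tr A = 0.)
The constant term is -98.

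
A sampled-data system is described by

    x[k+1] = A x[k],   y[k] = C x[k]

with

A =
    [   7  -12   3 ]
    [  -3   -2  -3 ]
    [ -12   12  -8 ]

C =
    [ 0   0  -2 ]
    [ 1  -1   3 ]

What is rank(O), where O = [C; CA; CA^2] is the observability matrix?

2

CA = [[24, -24, 16], [-26, 26, -18]]
CA^2 = [[48, -48, 16], [-44, 44, -12]]
Observability matrix O = [C; CA; CA^2] = [[0, 0, -2], [1, -1, 3], [24, -24, 16], [-26, 26, -18], [48, -48, 16], [-44, 44, -12]]
The columns c1, c2, c3 of O are linearly dependent: c1 + c2 = 0 (check each entry), so rank(O) ≤ 2.
The 2×2 minor from rows 1, 2, columns 1, 3 is 0·3 - (-2)·1 = 0 - (-2) = 2 ≠ 0, so rank(O) = 2.
rank(O) = 2 < n = 3, so the pair (A, C) is not completely observable.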